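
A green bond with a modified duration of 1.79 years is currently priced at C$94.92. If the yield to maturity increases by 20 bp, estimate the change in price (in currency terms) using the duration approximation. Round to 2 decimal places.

-C$0.34

Duration approximation: ΔP/P ≈ -D_mod · Δy = -1.79 × (+0.002) = -0.003580.
ΔP ≈ 94.92 × (-0.003580) = -0.3398136.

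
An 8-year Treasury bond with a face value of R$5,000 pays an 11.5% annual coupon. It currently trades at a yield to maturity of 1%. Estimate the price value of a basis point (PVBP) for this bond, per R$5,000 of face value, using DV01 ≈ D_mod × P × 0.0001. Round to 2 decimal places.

Periodic yield y = 0.01.
  t   CF        PV=CF/(1+0.01)^t    t·PV
  1       575.00       569.3069       569.3069
  2       575.00       563.6702     1,127.3405
  3       575.00       558.0893     1,674.2680
  4       575.00       552.5637     2,210.2548
  5       575.00       547.0928     2,735.4639
  6       575.00       541.6760     3,250.0561
  7       575.00       536.3129     3,754.1902
  8     5,575.00     5,148.4190    41,187.3517
  Σ                  9,017.1308    56,508.2320
P = 9,017.1308; D_Mac = 6.26676 yrs; D_mod = 6.20472 yrs.
DV01 ≈ 6.20472 × 9,017.1308 × 0.0001 = 5.594874.

R$5.59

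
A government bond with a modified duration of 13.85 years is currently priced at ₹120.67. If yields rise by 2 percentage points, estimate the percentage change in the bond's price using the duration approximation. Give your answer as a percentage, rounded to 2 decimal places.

-27.70%

Duration approximation: ΔP/P ≈ -D_mod · Δy = -13.85 × (+0.02) = -0.277000.
As a percentage: -27.7000%.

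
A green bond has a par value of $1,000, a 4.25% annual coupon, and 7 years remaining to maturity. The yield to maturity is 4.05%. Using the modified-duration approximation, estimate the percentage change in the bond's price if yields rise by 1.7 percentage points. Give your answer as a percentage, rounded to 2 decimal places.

-10.14%

Periodic yield y = 0.0405. Modified duration first:
  t   CF        PV=CF/(1+0.0405)^t    t·PV
  1        42.50        40.8457        40.8457
  2        42.50        39.2559        78.5118
  3        42.50        37.7279       113.1837
  4        42.50        36.2594       145.0376
  5        42.50        34.8481       174.2403
  6        42.50        33.4916       200.9498
  7     1,042.50       789.5533     5,526.8733
  Σ                  1,011.9820     6,279.6423
P = 1,011.9820; D_Mac = 6.20529 yrs; D_mod = 6.20529/(1+0.0405) = 5.96376 yrs.
ΔP/P ≈ -D_mod · Δy = -5.96376 × (+0.017) = -0.101384 = -10.1384%.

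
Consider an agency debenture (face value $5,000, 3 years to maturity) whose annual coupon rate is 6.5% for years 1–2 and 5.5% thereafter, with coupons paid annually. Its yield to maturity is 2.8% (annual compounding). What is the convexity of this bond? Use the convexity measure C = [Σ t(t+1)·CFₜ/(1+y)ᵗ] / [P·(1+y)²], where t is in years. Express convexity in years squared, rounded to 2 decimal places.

10.49

With y = 0.028:
  t   CF        PV=CF/(1+0.028)^t    t·PV        t(t+1)·PV
  1       325.00       316.1479       316.1479         632.2957
  2       325.00       307.5368       615.0737       1,845.2210
  3     5,275.00     4,855.6024    14,566.8073      58,267.2291
  Σ                  5,479.2871    15,498.0288      60,744.7458
P = 5,479.2871.
Convexity = Σ t(t+1)·PV / [P·(1+y)²] = 60,744.7458 / (5,479.2871 × 1.056784) = 10.49055.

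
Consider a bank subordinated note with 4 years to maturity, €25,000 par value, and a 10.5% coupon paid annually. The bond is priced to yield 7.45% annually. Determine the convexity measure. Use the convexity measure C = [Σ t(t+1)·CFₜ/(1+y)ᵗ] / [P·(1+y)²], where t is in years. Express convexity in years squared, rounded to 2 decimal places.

With y = 0.0745:
  t   CF        PV=CF/(1+0.0745)^t    t·PV        t(t+1)·PV
  1     2,625.00     2,442.9967     2,442.9967       4,885.9935
  2     2,625.00     2,273.6126     4,547.2252      13,641.6756
  3     2,625.00     2,115.9726     6,347.9179      25,391.6717
  4    27,625.00    20,724.1443    82,896.5772     414,482.8858
  Σ                 27,556.7263    96,234.7170     458,402.2266
P = 27,556.7263.
Convexity = Σ t(t+1)·PV / [P·(1+y)²] = 458,402.2266 / (27,556.7263 × 1.154550) = 14.40808.

14.41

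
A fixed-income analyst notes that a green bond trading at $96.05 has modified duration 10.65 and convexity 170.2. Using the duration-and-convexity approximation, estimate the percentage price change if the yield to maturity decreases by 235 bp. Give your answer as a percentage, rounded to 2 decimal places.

+29.73%

Duration effect: -D_mod·Δy = -10.65 × (-0.0235) = +0.250275
Convexity effect: ½·C·(Δy)² = 0.5 × 170.2 × (-0.0235)² = +0.046996475
ΔP/P ≈ +0.250275 + 0.046996475 = +0.297271475
= +29.7271475%.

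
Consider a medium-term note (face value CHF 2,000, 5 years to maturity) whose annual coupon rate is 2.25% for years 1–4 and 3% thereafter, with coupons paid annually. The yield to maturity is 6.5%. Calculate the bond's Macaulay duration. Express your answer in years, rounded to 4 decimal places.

4.7602 years

Periodic yield y = 0.065. Discount each cash flow and weight by its year:
  t   CF        PV=CF/(1+0.065)^t    t·PV
  1        45.00        42.2535        42.2535
  2        45.00        39.6747        79.3493
  3        45.00        37.2532       111.7596
  4        45.00        34.9795       139.9182
  5     2,060.00     1,503.5545     7,517.7726
  Σ                  1,657.7155     7,891.0533
Price P = Σ PV = 1,657.7155.
Macaulay duration = Σ(t·PV) / P = 7,891.0533 / 1,657.7155 = 4.76020 years.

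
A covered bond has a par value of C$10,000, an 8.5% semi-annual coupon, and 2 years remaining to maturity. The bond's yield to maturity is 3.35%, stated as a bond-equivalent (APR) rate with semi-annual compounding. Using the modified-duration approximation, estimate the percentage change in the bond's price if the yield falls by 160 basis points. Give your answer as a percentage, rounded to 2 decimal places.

+2.97%

Periodic yield y = 0.01675. Modified duration first:
  t   CF        PV=CF/(1+0.01675)^t    t·PV
  1       425.00       417.9985       417.9985
  2       425.00       411.1124       822.2248
  3       425.00       404.3397     1,213.0191
  4    10,425.00     9,754.8218    39,019.2871
  Σ                 10,988.2724    41,472.5295
P = 10,988.2724; D_Mac = 3.77425 half-year periods = 1.88713 yrs; D_mod = 1.88713/(1+0.01675) = 1.85604 yrs.
ΔP/P ≈ -D_mod · Δy = -1.85604 × (-0.016) = +0.029697 = +2.9697%.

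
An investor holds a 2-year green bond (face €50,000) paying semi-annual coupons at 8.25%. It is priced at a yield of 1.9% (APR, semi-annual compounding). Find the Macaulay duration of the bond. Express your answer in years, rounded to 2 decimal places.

1.89 years

Periodic yield y = 0.0095. Discount each cash flow and weight by its period:
  t   CF        PV=CF/(1+0.0095)^t    t·PV
  1     2,062.50     2,043.0906     2,043.0906
  2     2,062.50     2,023.8639     4,047.7279
  3     2,062.50     2,004.8182     6,014.4545
  4    52,062.50    50,130.2333   200,520.9331
  Σ                 56,202.0060   212,626.2061
Price P = Σ PV = 56,202.0060.
Macaulay duration = Σ(t·PV) / P = 212,626.2061 / 56,202.0060 = 3.78325 half-year periods.
In years: 3.78325 / 2 = 1.89162 years.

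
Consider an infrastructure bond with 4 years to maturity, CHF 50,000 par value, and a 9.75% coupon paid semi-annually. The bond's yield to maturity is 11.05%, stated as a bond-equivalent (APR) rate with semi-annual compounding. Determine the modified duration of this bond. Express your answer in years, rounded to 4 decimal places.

3.2141 years

Periodic yield y = 0.05525. First find Macaulay duration:
  t   CF        PV=CF/(1+0.05525)^t    t·PV
  1     2,437.50     2,309.8792     2,309.8792
  2     2,437.50     2,188.9402     4,377.8805
  3     2,437.50     2,074.3333     6,222.9999
  4     2,437.50     1,965.7269     7,862.9076
  5     2,437.50     1,862.8068     9,314.0341
  6     2,437.50     1,765.2754    10,591.6522
  7     2,437.50     1,672.8504    11,709.9526
  8    52,437.50    34,103.5109   272,828.0874
  Σ                 47,943.3231   325,217.3935
P = 47,943.3231; Macaulay duration = 325,217.3935 / 47,943.3231 = 6.78337 half-year periods = 3.39169 years.
Modified duration = D_Mac / (1 + y) = 3.39169 / 1.05525 = 3.21411 years.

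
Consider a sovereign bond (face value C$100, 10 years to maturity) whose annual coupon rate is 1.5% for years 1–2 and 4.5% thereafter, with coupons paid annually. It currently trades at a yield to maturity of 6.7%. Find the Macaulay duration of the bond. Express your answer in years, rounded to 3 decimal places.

Periodic yield y = 0.067. Discount each cash flow and weight by its year:
  t   CF        PV=CF/(1+0.067)^t    t·PV
  1         1.50         1.4058         1.4058
  2         1.50         1.3175         2.6351
  3         4.50         3.7044        11.1132
  4         4.50         3.4718        13.8872
  5         4.50         3.2538        16.2690
  6         4.50         3.0495        18.2969
  7         4.50         2.8580        20.0060
  8         4.50         2.6785        21.4283
  9         4.50         2.5103        22.5931
  10      104.50        54.6351       546.3514
  Σ                     78.8849       673.9860
Price P = Σ PV = 78.8849.
Macaulay duration = Σ(t·PV) / P = 673.9860 / 78.8849 = 8.54392 years.

8.544 years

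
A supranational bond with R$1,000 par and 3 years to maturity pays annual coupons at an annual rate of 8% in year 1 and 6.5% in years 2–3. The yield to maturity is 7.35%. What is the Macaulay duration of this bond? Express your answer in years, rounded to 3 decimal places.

Periodic yield y = 0.0735. Discount each cash flow and weight by its year:
  t   CF        PV=CF/(1+0.0735)^t    t·PV
  1        80.00        74.5226        74.5226
  2        65.00        56.4039       112.8078
  3     1,065.00       860.8817     2,582.6450
  Σ                    991.8082     2,769.9754
Price P = Σ PV = 991.8082.
Macaulay duration = Σ(t·PV) / P = 2,769.9754 / 991.8082 = 2.79285 years.

2.793 years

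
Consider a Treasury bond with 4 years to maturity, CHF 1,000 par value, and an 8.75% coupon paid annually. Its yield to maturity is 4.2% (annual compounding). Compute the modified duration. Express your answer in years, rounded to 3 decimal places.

3.435 years

Periodic yield y = 0.042. First find Macaulay duration:
  t   CF        PV=CF/(1+0.042)^t    t·PV
  1        87.50        83.9731        83.9731
  2        87.50        80.5884       161.1768
  3        87.50        77.3401       232.0204
  4     1,087.50       922.4830     3,689.9322
  Σ                  1,164.3847     4,167.1025
P = 1,164.3847; Macaulay duration = 4,167.1025 / 1,164.3847 = 3.57880 years.
Modified duration = D_Mac / (1 + y) = 3.57880 / 1.042 = 3.43455 years.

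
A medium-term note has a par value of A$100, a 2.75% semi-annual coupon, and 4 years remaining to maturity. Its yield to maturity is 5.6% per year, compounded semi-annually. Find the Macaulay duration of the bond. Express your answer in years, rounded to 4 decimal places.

3.8027 years

Periodic yield y = 0.028. Discount each cash flow and weight by its period:
  t   CF        PV=CF/(1+0.028)^t    t·PV
  1        1.375         1.3375         1.3375
  2        1.375         1.3011         2.6022
  3        1.375         1.2657         3.7970
  4        1.375         1.2312         4.9248
  5        1.375         1.1977         5.9883
  6        1.375         1.1650         6.9903
  7        1.375         1.1333         7.9332
  8      101.375        81.2804       650.2434
  Σ                     89.9120       683.8169
Price P = Σ PV = 89.9120.
Macaulay duration = Σ(t·PV) / P = 683.8169 / 89.9120 = 7.60540 half-year periods.
In years: 7.60540 / 2 = 3.80270 years.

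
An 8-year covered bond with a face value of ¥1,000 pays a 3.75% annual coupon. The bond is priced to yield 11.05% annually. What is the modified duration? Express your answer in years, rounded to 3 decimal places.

6.082 years

Periodic yield y = 0.1105. First find Macaulay duration:
  t   CF        PV=CF/(1+0.1105)^t    t·PV
  1        37.50        33.7686        33.7686
  2        37.50        30.4084        60.8169
  3        37.50        27.3827        82.1480
  4        37.50        24.6580        98.6318
  5        37.50        22.2044       111.0218
  6        37.50        19.9949       119.9696
  7        37.50        18.0053       126.0374
  8     1,037.50       448.5797     3,588.6375
  Σ                    625.0019     4,221.0315
P = 625.0019; Macaulay duration = 4,221.0315 / 625.0019 = 6.75363 years.
Modified duration = D_Mac / (1 + y) = 6.75363 / 1.1105 = 6.08161 years.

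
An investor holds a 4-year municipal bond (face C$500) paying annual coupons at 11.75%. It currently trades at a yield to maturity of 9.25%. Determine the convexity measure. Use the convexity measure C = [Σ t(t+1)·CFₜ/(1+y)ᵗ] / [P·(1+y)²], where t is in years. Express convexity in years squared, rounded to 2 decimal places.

13.63

With y = 0.0925:
  t   CF        PV=CF/(1+0.0925)^t    t·PV        t(t+1)·PV
  1        58.75        53.7757        53.7757         107.5515
  2        58.75        49.2226        98.4453         295.3359
  3        58.75        45.0551       135.1652         540.6607
  4       558.75       392.2218     1,568.8873       7,844.4365
  Σ                    540.2753     1,856.2735       8,787.9845
P = 540.2753.
Convexity = Σ t(t+1)·PV / [P·(1+y)²] = 8,787.9845 / (540.2753 × 1.193556) = 13.62797.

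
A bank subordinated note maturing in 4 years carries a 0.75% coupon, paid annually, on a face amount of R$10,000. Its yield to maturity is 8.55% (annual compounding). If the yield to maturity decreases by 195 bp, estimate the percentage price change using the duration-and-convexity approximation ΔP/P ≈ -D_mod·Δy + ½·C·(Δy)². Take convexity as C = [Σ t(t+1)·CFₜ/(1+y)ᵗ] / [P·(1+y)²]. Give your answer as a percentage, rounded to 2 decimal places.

+7.41%

With y = 0.0855:
  t   CF        PV=CF/(1+0.0855)^t    t·PV        t(t+1)·PV
  1        75.00        69.0926        69.0926         138.1852
  2        75.00        63.6505       127.3009         381.9028
  3        75.00        58.6370       175.9110         703.6441
  4    10,075.00     7,256.4757    29,025.9027     145,129.5135
  Σ                  7,447.8557    29,398.2072     146,353.2455
P = 7,447.8557; D_Mac = 3.94720 yrs; D_mod = 3.63630 yrs; C = 16.67675.
Duration effect: -3.63630 × (-0.0195) = +0.070908
Convexity effect: 0.5 × 16.67675 × (-0.0195)² = +0.0031707
ΔP/P ≈ +0.070908 + 0.0031707 = +0.074079 = +7.4079%.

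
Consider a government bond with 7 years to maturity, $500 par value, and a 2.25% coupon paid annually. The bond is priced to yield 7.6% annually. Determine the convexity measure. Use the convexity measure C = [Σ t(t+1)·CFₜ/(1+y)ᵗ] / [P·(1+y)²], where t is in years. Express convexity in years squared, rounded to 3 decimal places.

43.424

With y = 0.076:
  t   CF        PV=CF/(1+0.076)^t    t·PV        t(t+1)·PV
  1        11.25        10.4554        10.4554          20.9108
  2        11.25         9.7169        19.4338          58.3014
  3        11.25         9.0306        27.0917         108.3670
  4        11.25         8.3927        33.5709         167.8547
  5        11.25         7.7999        38.9997         233.9981
  6        11.25         7.2490        43.4941         304.4586
  7       511.25       306.1593     2,143.1149      17,144.9194
  Σ                    358.8038     2,316.1606      18,038.8100
P = 358.8038.
Convexity = Σ t(t+1)·PV / [P·(1+y)²] = 18,038.8100 / (358.8038 × 1.157776) = 43.42364.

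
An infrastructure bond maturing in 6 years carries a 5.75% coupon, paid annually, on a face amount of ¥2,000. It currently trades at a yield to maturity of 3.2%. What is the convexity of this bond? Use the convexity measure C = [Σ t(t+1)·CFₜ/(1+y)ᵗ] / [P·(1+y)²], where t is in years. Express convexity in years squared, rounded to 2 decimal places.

With y = 0.032:
  t   CF        PV=CF/(1+0.032)^t    t·PV        t(t+1)·PV
  1       115.00       111.4341       111.4341         222.8682
  2       115.00       107.9788       215.9576         647.8727
  3       115.00       104.6306       313.8918       1,255.5673
  4       115.00       101.3862       405.5450       2,027.7250
  5       115.00        98.2425       491.2124       2,947.2746
  6     2,115.00     1,750.7825    10,504.6948      73,532.8635
  Σ                  2,274.4547    12,042.7357      80,634.1713
P = 2,274.4547.
Convexity = Σ t(t+1)·PV / [P·(1+y)²] = 80,634.1713 / (2,274.4547 × 1.065024) = 33.28760.

33.29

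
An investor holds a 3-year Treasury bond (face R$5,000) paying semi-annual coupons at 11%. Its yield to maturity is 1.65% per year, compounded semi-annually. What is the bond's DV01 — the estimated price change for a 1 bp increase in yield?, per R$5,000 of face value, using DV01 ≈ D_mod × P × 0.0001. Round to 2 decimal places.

R$1.69

Periodic yield y = 0.00825.
  t   CF        PV=CF/(1+0.00825)^t    t·PV
  1       275.00       272.7498       272.7498
  2       275.00       270.5180       541.0361
  3       275.00       268.3045       804.9136
  4       275.00       266.1091     1,064.4365
  5       275.00       263.9317     1,319.6585
  6     5,275.00     5,021.2643    30,127.5857
  Σ                  6,362.8775    34,130.3801
P = 6,362.8775; D_Mac = 5.36399 half-year periods = 2.68199 yrs; D_mod = 2.66005 yrs.
DV01 ≈ 2.66005 × 6,362.8775 × 0.0001 = 1.692555.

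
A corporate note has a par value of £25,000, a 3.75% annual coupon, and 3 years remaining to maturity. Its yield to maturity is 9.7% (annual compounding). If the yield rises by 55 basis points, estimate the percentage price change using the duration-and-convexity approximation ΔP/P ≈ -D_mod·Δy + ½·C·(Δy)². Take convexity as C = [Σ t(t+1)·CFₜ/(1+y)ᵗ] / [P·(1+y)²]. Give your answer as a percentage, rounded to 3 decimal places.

With y = 0.097:
  t   CF        PV=CF/(1+0.097)^t    t·PV        t(t+1)·PV
  1       937.50       854.6035       854.6035       1,709.2069
  2       937.50       779.0369     1,558.0738       4,674.2213
  3    25,937.50    19,647.5422    58,942.6267     235,770.5070
  Σ                 21,281.1826    61,355.3040     242,153.9352
P = 21,281.1826; D_Mac = 2.88308 yrs; D_mod = 2.62815 yrs; C = 9.45546.
Duration effect: -2.62815 × (+0.0055) = -0.014455
Convexity effect: 0.5 × 9.45546 × (0.0055)² = +0.0001430
ΔP/P ≈ -0.014455 + 0.0001430 = -0.014312 = -1.4312%.

-1.431%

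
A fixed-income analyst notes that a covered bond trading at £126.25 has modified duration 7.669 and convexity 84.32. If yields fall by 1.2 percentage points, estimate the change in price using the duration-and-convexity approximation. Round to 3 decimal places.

+£12.385

Duration effect: -D_mod·Δy = -7.669 × (-0.012) = +0.092028
Convexity effect: ½·C·(Δy)² = 0.5 × 84.32 × (-0.012)² = +0.00607104
ΔP/P ≈ +0.092028 + 0.00607104 = +0.09809904
ΔP ≈ 126.25 × (+0.09809904) = +12.3850038.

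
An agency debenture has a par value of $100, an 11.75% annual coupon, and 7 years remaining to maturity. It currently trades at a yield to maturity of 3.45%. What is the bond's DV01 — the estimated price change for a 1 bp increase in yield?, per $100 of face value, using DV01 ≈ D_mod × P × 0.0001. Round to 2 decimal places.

Periodic yield y = 0.0345.
  t   CF        PV=CF/(1+0.0345)^t    t·PV
  1        11.75        11.3581        11.3581
  2        11.75        10.9794        21.9587
  3        11.75        10.6132        31.8396
  4        11.75        10.2593        41.0370
  5        11.75         9.9171        49.5856
  6        11.75         9.5864        57.5183
  7       111.75        88.1321       616.9246
  Σ                    150.8455       830.2220
P = 150.8455; D_Mac = 5.50379 yrs; D_mod = 5.32024 yrs.
DV01 ≈ 5.32024 × 150.8455 × 0.0001 = 0.080253.

$0.08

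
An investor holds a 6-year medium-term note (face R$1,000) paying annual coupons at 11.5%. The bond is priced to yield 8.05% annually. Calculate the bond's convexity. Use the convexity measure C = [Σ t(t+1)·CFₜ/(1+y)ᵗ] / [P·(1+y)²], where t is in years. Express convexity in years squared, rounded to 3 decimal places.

With y = 0.0805:
  t   CF        PV=CF/(1+0.0805)^t    t·PV        t(t+1)·PV
  1       115.00       106.4322       106.4322         212.8644
  2       115.00        98.5027       197.0055         591.0164
  3       115.00        91.1640       273.4921       1,093.9684
  4       115.00        84.3721       337.4883       1,687.4416
  5       115.00        78.0861       390.4307       2,342.5844
  6     1,115.00       700.6905     4,204.1431      29,429.0017
  Σ                  1,159.2477     5,508.9919      35,356.8769
P = 1,159.2477.
Convexity = Σ t(t+1)·PV / [P·(1+y)²] = 35,356.8769 / (1,159.2477 × 1.167480) = 26.12451.

26.125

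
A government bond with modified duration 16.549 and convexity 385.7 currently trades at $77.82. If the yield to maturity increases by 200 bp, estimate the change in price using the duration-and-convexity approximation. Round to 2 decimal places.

Duration effect: -D_mod·Δy = -16.549 × (+0.02) = -0.330980
Convexity effect: ½·C·(Δy)² = 0.5 × 385.7 × (0.02)² = +0.0771400
ΔP/P ≈ -0.330980 + 0.0771400 = -0.253840
ΔP ≈ 77.82 × (-0.253840) = -19.7538288.

-$19.75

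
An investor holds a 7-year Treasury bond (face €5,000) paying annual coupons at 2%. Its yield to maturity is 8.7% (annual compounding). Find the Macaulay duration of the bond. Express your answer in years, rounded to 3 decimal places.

Periodic yield y = 0.087. Discount each cash flow and weight by its year:
  t   CF        PV=CF/(1+0.087)^t    t·PV
  1       100.00        91.9963        91.9963
  2       100.00        84.6332       169.2665
  3       100.00        77.8595       233.5784
  4       100.00        71.6278       286.5113
  5       100.00        65.8950       329.4749
  6       100.00        60.6209       363.7257
  7     5,100.00     2,844.2212    19,909.5483
  Σ                  3,296.8540    21,384.1014
Price P = Σ PV = 3,296.8540.
Macaulay duration = Σ(t·PV) / P = 21,384.1014 / 3,296.8540 = 6.48621 years.

6.486 years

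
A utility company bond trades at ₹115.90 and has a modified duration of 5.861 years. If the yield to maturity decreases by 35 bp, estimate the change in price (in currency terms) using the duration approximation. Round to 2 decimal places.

Duration approximation: ΔP/P ≈ -D_mod · Δy = -5.861 × (-0.0035) = +0.0205135.
ΔP ≈ 115.90 × (+0.0205135) = +2.37751465.

+₹2.38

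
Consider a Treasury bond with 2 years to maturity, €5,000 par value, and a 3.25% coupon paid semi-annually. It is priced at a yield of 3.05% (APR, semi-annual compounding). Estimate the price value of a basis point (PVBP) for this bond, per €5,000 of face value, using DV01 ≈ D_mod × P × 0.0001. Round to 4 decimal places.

€0.9654

Periodic yield y = 0.01525.
  t   CF        PV=CF/(1+0.01525)^t    t·PV
  1        81.25        80.0295        80.0295
  2        81.25        78.8274       157.6549
  3        81.25        77.6434       232.9301
  4     5,081.25     4,782.7598    19,131.0392
  Σ                  5,019.2602    19,601.6537
P = 5,019.2602; D_Mac = 3.90529 half-year periods = 1.95264 yrs; D_mod = 1.92331 yrs.
DV01 ≈ 1.92331 × 5,019.2602 × 0.0001 = 0.965361.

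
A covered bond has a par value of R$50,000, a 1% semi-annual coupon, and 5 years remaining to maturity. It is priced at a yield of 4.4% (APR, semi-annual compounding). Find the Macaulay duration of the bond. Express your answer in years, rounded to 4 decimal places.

Periodic yield y = 0.022. Discount each cash flow and weight by its period:
  t   CF        PV=CF/(1+0.022)^t    t·PV
  1       250.00       244.6184       244.6184
  2       250.00       239.3526       478.7053
  3       250.00       234.2002       702.6007
  4       250.00       229.1587       916.6350
  5       250.00       224.2258     1,121.1289
  6       250.00       219.3990     1,316.3940
  7       250.00       214.6761     1,502.7328
  8       250.00       210.0549     1,680.4393
  9       250.00       205.5332     1,849.7986
  10   50,250.00    40,422.8666   404,228.6657
  Σ                 42,444.0856   414,041.7187
Price P = Σ PV = 42,444.0856.
Macaulay duration = Σ(t·PV) / P = 414,041.7187 / 42,444.0856 = 9.75499 half-year periods.
In years: 9.75499 / 2 = 4.87750 years.

4.8775 years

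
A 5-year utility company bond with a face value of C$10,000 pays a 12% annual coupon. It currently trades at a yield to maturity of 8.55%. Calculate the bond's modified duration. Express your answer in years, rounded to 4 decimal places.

Periodic yield y = 0.0855. First find Macaulay duration:
  t   CF        PV=CF/(1+0.0855)^t    t·PV
  1     1,200.00     1,105.4813     1,105.4813
  2     1,200.00     1,018.4075     2,036.8150
  3     1,200.00       938.1921     2,814.5762
  4     1,200.00       864.2949     3,457.1795
  5    11,200.00     7,431.3700    37,156.8499
  Σ                 11,357.7458    46,570.9020
P = 11,357.7458; Macaulay duration = 46,570.9020 / 11,357.7458 = 4.10036 years.
Modified duration = D_Mac / (1 + y) = 4.10036 / 1.0855 = 3.77740 years.

3.7774 years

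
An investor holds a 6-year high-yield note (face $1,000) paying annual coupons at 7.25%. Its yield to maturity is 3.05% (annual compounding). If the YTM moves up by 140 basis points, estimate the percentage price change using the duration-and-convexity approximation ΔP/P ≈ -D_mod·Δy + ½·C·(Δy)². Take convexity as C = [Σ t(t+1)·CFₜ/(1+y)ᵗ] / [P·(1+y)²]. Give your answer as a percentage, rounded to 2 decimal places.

With y = 0.0305:
  t   CF        PV=CF/(1+0.0305)^t    t·PV        t(t+1)·PV
  1        72.50        70.3542        70.3542         140.7084
  2        72.50        68.2719       136.5438         409.6314
  3        72.50        66.2512       198.7537         795.0149
  4        72.50        64.2904       257.1615       1,285.8077
  5        72.50        62.3876       311.9378       1,871.6269
  6     1,072.50       895.5902     5,373.5411      37,614.7877
  Σ                  1,227.1455     6,348.2922      42,117.5770
P = 1,227.1455; D_Mac = 5.17322 yrs; D_mod = 5.02011 yrs; C = 32.32000.
Duration effect: -5.02011 × (+0.014) = -0.070281
Convexity effect: 0.5 × 32.32000 × (0.014)² = +0.0031674
ΔP/P ≈ -0.070281 + 0.0031674 = -0.067114 = -6.7114%.

-6.71%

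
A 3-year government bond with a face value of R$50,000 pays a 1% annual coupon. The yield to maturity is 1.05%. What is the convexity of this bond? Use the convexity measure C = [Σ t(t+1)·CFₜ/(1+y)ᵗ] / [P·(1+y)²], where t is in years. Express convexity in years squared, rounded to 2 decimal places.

With y = 0.0105:
  t   CF        PV=CF/(1+0.0105)^t    t·PV        t(t+1)·PV
  1       500.00       494.8046       494.8046         989.6091
  2       500.00       489.6631       979.3262       2,937.9785
  3    50,500.00    48,942.0802   146,826.2407     587,304.9627
  Σ                 49,926.5479   148,300.3714     591,232.5503
P = 49,926.5479.
Convexity = Σ t(t+1)·PV / [P·(1+y)²] = 591,232.5503 / (49,926.5479 × 1.021110) = 11.59723.

11.60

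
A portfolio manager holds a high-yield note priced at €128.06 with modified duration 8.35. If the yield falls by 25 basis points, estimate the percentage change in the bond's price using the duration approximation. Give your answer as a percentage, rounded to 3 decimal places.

Duration approximation: ΔP/P ≈ -D_mod · Δy = -8.35 × (-0.0025) = +0.020875.
As a percentage: +2.0875%.

+2.088%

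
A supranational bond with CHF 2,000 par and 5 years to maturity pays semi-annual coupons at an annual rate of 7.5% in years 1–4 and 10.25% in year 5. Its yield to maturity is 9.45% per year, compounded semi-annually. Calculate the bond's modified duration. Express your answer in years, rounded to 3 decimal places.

Periodic yield y = 0.04725. First find Macaulay duration:
  t   CF        PV=CF/(1+0.04725)^t    t·PV
  1        75.00        71.6161        71.6161
  2        75.00        68.3849       136.7699
  3        75.00        65.2995       195.8986
  4        75.00        62.3533       249.4134
  5        75.00        59.5401       297.7004
  6        75.00        56.8537       341.1224
  7        75.00        54.2886       380.0202
  8        75.00        51.8392       414.7136
  9       102.50        67.6504       608.8538
  10    2,102.50     1,325.0501    13,250.5015
  Σ                  1,882.8762    15,946.6101
P = 1,882.8762; Macaulay duration = 15,946.6101 / 1,882.8762 = 8.46928 half-year periods = 4.23464 years.
Modified duration = D_Mac / (1 + y) = 4.23464 / 1.04725 = 4.04358 years.

4.044 years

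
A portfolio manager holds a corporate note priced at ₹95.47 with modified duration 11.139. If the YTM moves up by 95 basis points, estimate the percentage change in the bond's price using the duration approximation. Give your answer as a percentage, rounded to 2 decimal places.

Duration approximation: ΔP/P ≈ -D_mod · Δy = -11.139 × (+0.0095) = -0.1058205.
As a percentage: -10.58205%.

-10.58%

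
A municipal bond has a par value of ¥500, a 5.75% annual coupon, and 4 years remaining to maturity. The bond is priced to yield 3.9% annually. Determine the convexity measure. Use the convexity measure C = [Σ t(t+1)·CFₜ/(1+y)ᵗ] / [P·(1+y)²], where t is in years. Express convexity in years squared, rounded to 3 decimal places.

16.659

With y = 0.039:
  t   CF        PV=CF/(1+0.039)^t    t·PV        t(t+1)·PV
  1        28.75        27.6708        27.6708          55.3417
  2        28.75        26.6322        53.2644         159.7931
  3        28.75        25.6325        76.8975         307.5902
  4       528.75       453.7203     1,814.8811       9,074.4056
  Σ                    533.6558     1,972.7139       9,597.1305
P = 533.6558.
Convexity = Σ t(t+1)·PV / [P·(1+y)²] = 9,597.1305 / (533.6558 × 1.079521) = 16.65901.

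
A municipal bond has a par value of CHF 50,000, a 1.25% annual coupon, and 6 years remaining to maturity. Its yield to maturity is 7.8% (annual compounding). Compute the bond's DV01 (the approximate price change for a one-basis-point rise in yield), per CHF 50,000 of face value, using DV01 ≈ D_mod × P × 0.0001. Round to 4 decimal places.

Periodic yield y = 0.078.
  t   CF        PV=CF/(1+0.078)^t    t·PV
  1       625.00       579.7774       579.7774
  2       625.00       537.8269     1,075.6537
  3       625.00       498.9118     1,496.7353
  4       625.00       462.8124     1,851.2495
  5       625.00       429.3250     2,146.6252
  6    50,625.00    32,259.1167   193,554.7000
  Σ                 34,767.7701   200,704.7411
P = 34,767.7701; D_Mac = 5.77272 yrs; D_mod = 5.35503 yrs.
DV01 ≈ 5.35503 × 34,767.7701 × 0.0001 = 18.618251.

CHF 18.6183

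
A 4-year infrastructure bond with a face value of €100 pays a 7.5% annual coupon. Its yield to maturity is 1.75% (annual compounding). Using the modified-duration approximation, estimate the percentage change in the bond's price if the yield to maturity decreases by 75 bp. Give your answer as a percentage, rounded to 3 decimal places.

Periodic yield y = 0.0175. Modified duration first:
  t   CF        PV=CF/(1+0.0175)^t    t·PV
  1         7.50         7.3710         7.3710
  2         7.50         7.2442        14.4885
  3         7.50         7.1196        21.3589
  4       107.50       100.2930       401.1722
  Σ                    122.0279       444.3906
P = 122.0279; D_Mac = 3.64171 yrs; D_mod = 3.64171/(1+0.0175) = 3.57908 yrs.
ΔP/P ≈ -D_mod · Δy = -3.57908 × (-0.0075) = +0.026843 = +2.6843%.

+2.684%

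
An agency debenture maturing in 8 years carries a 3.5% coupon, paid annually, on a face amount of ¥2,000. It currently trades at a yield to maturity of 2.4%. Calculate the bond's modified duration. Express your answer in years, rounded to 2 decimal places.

Periodic yield y = 0.024. First find Macaulay duration:
  t   CF        PV=CF/(1+0.024)^t    t·PV
  1        70.00        68.3594        68.3594
  2        70.00        66.7572       133.5144
  3        70.00        65.1926       195.5777
  4        70.00        63.6646       254.6585
  5        70.00        62.1725       310.8624
  6        70.00        60.7153       364.2919
  7        70.00        59.2923       415.0461
  8     2,070.00     1,712.2639    13,698.1109
  Σ                  2,158.4178    15,440.4215
P = 2,158.4178; Macaulay duration = 15,440.4215 / 2,158.4178 = 7.15358 years.
Modified duration = D_Mac / (1 + y) = 7.15358 / 1.024 = 6.98592 years.

6.99 years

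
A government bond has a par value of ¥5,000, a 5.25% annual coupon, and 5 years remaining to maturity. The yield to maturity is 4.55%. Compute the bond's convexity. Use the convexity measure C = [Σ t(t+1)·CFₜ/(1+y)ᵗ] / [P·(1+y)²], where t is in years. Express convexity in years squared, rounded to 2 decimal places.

With y = 0.0455:
  t   CF        PV=CF/(1+0.0455)^t    t·PV        t(t+1)·PV
  1       262.50       251.0760       251.0760         502.1521
  2       262.50       240.1492       480.2985       1,440.8955
  3       262.50       229.6980       689.0940       2,756.3759
  4       262.50       219.7016       878.8063       4,394.0314
  5     5,262.50     4,212.8105    21,064.0524     126,384.3147
  Σ                  5,153.4353    23,363.3272     135,477.7695
P = 5,153.4353.
Convexity = Σ t(t+1)·PV / [P·(1+y)²] = 135,477.7695 / (5,153.4353 × 1.093070) = 24.05045.

24.05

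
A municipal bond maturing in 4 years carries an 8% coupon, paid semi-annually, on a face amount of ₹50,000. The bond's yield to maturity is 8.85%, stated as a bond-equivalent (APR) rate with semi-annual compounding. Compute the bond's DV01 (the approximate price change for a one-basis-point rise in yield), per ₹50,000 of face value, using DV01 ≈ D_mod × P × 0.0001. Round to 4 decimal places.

₹16.2527

Periodic yield y = 0.04425.
  t   CF        PV=CF/(1+0.04425)^t    t·PV
  1     2,000.00     1,915.2502     1,915.2502
  2     2,000.00     1,834.0916     3,668.1833
  3     2,000.00     1,756.3722     5,269.1165
  4     2,000.00     1,681.9460     6,727.7842
  5     2,000.00     1,610.6737     8,053.3687
  6     2,000.00     1,542.4216     9,254.5295
  7     2,000.00     1,477.0616    10,339.4312
  8    52,000.00    36,776.2525   294,210.0197
  Σ                 48,594.0694   339,437.6831
P = 48,594.0694; D_Mac = 6.98517 half-year periods = 3.49258 yrs; D_mod = 3.34459 yrs.
DV01 ≈ 3.34459 × 48,594.0694 × 0.0001 = 16.252702.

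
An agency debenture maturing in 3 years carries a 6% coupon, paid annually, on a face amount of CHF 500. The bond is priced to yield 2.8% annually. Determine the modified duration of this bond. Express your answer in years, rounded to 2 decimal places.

Periodic yield y = 0.028. First find Macaulay duration:
  t   CF        PV=CF/(1+0.028)^t    t·PV
  1        30.00        29.1829        29.1829
  2        30.00        28.3880        56.7760
  3       530.00       487.8615     1,463.5844
  Σ                    545.4324     1,549.5433
P = 545.4324; Macaulay duration = 1,549.5433 / 545.4324 = 2.84094 years.
Modified duration = D_Mac / (1 + y) = 2.84094 / 1.028 = 2.76357 years.

2.76 years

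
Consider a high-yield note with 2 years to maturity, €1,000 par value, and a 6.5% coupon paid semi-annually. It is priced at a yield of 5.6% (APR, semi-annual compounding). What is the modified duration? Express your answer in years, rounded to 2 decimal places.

Periodic yield y = 0.028. First find Macaulay duration:
  t   CF        PV=CF/(1+0.028)^t    t·PV
  1        32.50        31.6148        31.6148
  2        32.50        30.7537        61.5074
  3        32.50        29.9160        89.7481
  4     1,032.50       924.5227     3,698.0910
  Σ                  1,016.8073     3,880.9612
P = 1,016.8073; Macaulay duration = 3,880.9612 / 1,016.8073 = 3.81681 half-year periods = 1.90841 years.
Modified duration = D_Mac / (1 + y) = 1.90841 / 1.028 = 1.85643 years.

1.86 years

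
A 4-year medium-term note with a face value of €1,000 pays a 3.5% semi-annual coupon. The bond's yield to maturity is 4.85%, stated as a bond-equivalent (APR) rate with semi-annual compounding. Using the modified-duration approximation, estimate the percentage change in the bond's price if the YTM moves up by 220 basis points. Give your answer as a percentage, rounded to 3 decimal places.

-8.076%

Periodic yield y = 0.02425. Modified duration first:
  t   CF        PV=CF/(1+0.02425)^t    t·PV
  1        17.50        17.0857        17.0857
  2        17.50        16.6812        33.3623
  3        17.50        16.2862        48.8586
  4        17.50        15.9006        63.6025
  5        17.50        15.5242        77.6208
  6        17.50        15.1566        90.9397
  7        17.50        14.7978       103.5844
  8     1,017.50       840.0142     6,720.1137
  Σ                    951.4464     7,155.1677
P = 951.4464; D_Mac = 7.52031 half-year periods = 3.76015 yrs; D_mod = 3.76015/(1+0.02425) = 3.67113 yrs.
ΔP/P ≈ -D_mod · Δy = -3.67113 × (+0.022) = -0.080765 = -8.0765%.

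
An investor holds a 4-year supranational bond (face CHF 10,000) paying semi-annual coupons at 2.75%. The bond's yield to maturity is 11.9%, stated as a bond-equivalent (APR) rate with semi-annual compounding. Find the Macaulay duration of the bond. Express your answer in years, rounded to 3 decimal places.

3.773 years

Periodic yield y = 0.0595. Discount each cash flow and weight by its period:
  t   CF        PV=CF/(1+0.0595)^t    t·PV
  1       137.50       129.7782       129.7782
  2       137.50       122.4900       244.9801
  3       137.50       115.6112       346.8335
  4       137.50       109.1186       436.4745
  5       137.50       102.9907       514.9534
  6       137.50        97.2069       583.2412
  7       137.50        91.7479       642.2351
  8    10,137.50     6,384.4454    51,075.5634
  Σ                  7,153.3889    53,974.0593
Price P = Σ PV = 7,153.3889.
Macaulay duration = Σ(t·PV) / P = 53,974.0593 / 7,153.3889 = 7.54524 half-year periods.
In years: 7.54524 / 2 = 3.77262 years.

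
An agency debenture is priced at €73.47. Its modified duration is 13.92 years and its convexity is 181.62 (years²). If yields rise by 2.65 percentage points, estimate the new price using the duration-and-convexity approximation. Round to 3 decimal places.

Duration effect: -D_mod·Δy = -13.92 × (+0.0265) = -0.368880
Convexity effect: ½·C·(Δy)² = 0.5 × 181.62 × (0.0265)² = +0.0637713225
ΔP/P ≈ -0.368880 + 0.0637713225 = -0.3051086775
New price ≈ 73.47 × (1 - 0.3051086775) = 51.053665464075.

€51.054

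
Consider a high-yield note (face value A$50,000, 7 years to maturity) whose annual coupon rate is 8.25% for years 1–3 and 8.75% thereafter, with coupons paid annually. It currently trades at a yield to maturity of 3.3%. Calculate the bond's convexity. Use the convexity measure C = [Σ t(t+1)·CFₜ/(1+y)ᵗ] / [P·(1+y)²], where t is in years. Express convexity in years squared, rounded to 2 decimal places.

With y = 0.033:
  t   CF        PV=CF/(1+0.033)^t    t·PV        t(t+1)·PV
  1     4,125.00     3,993.2236     3,993.2236       7,986.4472
  2     4,125.00     3,865.6569     7,731.3139      23,193.9416
  3     4,125.00     3,742.1655    11,226.4964      44,905.9858
  4     4,375.00     3,842.1717    15,368.6869      76,843.4344
  5     4,375.00     3,719.4305    18,597.1526     111,582.9154
  6     4,375.00     3,600.6104    21,603.6622     151,225.6356
  7    54,375.00    43,320.8550   303,245.9849   2,425,967.8792
  Σ                 66,084.1136   381,766.5205   2,841,706.2394
P = 66,084.1136.
Convexity = Σ t(t+1)·PV / [P·(1+y)²] = 2,841,706.2394 / (66,084.1136 × 1.067089) = 40.29781.

40.30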